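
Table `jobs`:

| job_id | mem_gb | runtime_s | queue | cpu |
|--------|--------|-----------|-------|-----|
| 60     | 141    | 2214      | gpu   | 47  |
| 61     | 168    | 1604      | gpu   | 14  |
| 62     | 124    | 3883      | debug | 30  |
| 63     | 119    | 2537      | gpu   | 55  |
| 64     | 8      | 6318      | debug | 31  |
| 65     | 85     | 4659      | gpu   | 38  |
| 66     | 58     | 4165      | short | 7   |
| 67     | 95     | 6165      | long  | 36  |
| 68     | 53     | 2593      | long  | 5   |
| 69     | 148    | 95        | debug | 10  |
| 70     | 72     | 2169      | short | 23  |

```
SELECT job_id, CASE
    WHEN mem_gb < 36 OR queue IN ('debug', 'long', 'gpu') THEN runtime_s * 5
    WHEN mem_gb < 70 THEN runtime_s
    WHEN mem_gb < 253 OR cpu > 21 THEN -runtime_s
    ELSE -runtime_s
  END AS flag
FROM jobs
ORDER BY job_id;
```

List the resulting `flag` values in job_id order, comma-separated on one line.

job_id=60: mem_gb < 36 OR queue IN ('debug', 'long', 'gpu') → 11070
job_id=61: mem_gb < 36 OR queue IN ('debug', 'long', 'gpu') → 8020
job_id=62: mem_gb < 36 OR queue IN ('debug', 'long', 'gpu') → 19415
job_id=63: mem_gb < 36 OR queue IN ('debug', 'long', 'gpu') → 12685
job_id=64: mem_gb < 36 OR queue IN ('debug', 'long', 'gpu') → 31590
job_id=65: mem_gb < 36 OR queue IN ('debug', 'long', 'gpu') → 23295
job_id=66: mem_gb < 70 → 4165
job_id=67: mem_gb < 36 OR queue IN ('debug', 'long', 'gpu') → 30825
job_id=68: mem_gb < 36 OR queue IN ('debug', 'long', 'gpu') → 12965
job_id=69: mem_gb < 36 OR queue IN ('debug', 'long', 'gpu') → 475
job_id=70: mem_gb < 253 OR cpu > 21 → -2169

11070, 8020, 19415, 12685, 31590, 23295, 4165, 30825, 12965, 475, -2169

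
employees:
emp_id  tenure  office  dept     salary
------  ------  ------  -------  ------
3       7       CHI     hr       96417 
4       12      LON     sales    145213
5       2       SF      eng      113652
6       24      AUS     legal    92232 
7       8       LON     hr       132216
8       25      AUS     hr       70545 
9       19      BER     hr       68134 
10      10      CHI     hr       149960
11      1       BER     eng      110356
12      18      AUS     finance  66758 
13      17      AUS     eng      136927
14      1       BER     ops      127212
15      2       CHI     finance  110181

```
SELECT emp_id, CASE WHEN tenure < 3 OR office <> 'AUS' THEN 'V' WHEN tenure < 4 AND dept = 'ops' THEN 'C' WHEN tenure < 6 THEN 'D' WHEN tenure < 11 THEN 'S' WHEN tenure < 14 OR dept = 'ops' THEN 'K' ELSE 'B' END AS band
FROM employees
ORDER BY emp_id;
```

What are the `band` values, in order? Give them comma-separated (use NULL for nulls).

emp_id=3: tenure < 3 OR office <> 'AUS' → V
emp_id=4: tenure < 3 OR office <> 'AUS' → V
emp_id=5: tenure < 3 OR office <> 'AUS' → V
emp_id=6: ELSE → B
emp_id=7: tenure < 3 OR office <> 'AUS' → V
emp_id=8: ELSE → B
emp_id=9: tenure < 3 OR office <> 'AUS' → V
emp_id=10: tenure < 3 OR office <> 'AUS' → V
emp_id=11: tenure < 3 OR office <> 'AUS' → V
emp_id=12: ELSE → B
emp_id=13: ELSE → B
emp_id=14: tenure < 3 OR office <> 'AUS' → V
emp_id=15: tenure < 3 OR office <> 'AUS' → V

V, V, V, B, V, B, V, V, V, B, B, V, V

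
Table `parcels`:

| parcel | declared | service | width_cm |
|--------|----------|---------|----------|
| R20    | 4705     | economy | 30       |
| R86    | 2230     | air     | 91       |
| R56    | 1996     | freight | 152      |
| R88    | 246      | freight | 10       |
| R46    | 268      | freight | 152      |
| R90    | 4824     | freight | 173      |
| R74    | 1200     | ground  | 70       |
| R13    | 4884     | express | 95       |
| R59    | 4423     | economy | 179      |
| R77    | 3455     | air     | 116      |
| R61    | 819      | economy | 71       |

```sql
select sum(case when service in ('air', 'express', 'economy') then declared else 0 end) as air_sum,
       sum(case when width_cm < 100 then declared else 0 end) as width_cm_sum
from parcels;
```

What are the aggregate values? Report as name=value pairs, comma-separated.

[air_sum: service in ('air', 'express', 'economy')]
parcel=R20: ✓ → 4705
parcel=R86: ✓ → 2230
parcel=R56: ✗
parcel=R88: ✗
parcel=R46: ✗
parcel=R90: ✗
parcel=R74: ✗
parcel=R13: ✓ → 4884
parcel=R59: ✓ → 4423
parcel=R77: ✓ → 3455
parcel=R61: ✓ → 819
air_sum = 4705 + 2230 + 4884 + 4423 + 3455 + 819 = 20516
—
[width_cm_sum: width_cm < 100]
parcel=R20: ✓ → 4705
parcel=R86: ✓ → 2230
parcel=R56: ✗
parcel=R88: ✓ → 246
parcel=R46: ✗
parcel=R90: ✗
parcel=R74: ✓ → 1200
parcel=R13: ✓ → 4884
parcel=R59: ✗
parcel=R77: ✗
parcel=R61: ✓ → 819
width_cm_sum = 4705 + 2230 + 246 + 1200 + 4884 + 819 = 14084

air_sum=20516, width_cm_sum=14084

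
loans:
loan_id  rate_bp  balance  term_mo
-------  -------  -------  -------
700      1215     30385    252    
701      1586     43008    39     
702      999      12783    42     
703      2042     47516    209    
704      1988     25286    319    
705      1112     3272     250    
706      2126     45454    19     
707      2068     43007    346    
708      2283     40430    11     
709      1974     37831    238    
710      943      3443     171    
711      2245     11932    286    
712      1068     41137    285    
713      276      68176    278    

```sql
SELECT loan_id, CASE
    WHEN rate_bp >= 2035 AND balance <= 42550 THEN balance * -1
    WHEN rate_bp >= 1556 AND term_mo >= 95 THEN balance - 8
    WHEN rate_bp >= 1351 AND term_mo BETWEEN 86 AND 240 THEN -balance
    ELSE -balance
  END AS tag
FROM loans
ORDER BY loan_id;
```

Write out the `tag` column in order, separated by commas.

-30385, -43008, -12783, 47508, 25278, -3272, -45454, 42999, -40430, 37823, -3443, -11932, -41137, -68176

loan_id=700: ELSE → -30385
loan_id=701: ELSE → -43008
loan_id=702: ELSE → -12783
loan_id=703: rate_bp >= 1556 AND term_mo >= 95 → 47508
loan_id=704: rate_bp >= 1556 AND term_mo >= 95 → 25278
loan_id=705: ELSE → -3272
loan_id=706: ELSE → -45454
loan_id=707: rate_bp >= 1556 AND term_mo >= 95 → 42999
loan_id=708: rate_bp >= 2035 AND balance <= 42550 → -40430
loan_id=709: rate_bp >= 1556 AND term_mo >= 95 → 37823
loan_id=710: ELSE → -3443
loan_id=711: rate_bp >= 2035 AND balance <= 42550 → -11932
loan_id=712: ELSE → -41137
loan_id=713: ELSE → -68176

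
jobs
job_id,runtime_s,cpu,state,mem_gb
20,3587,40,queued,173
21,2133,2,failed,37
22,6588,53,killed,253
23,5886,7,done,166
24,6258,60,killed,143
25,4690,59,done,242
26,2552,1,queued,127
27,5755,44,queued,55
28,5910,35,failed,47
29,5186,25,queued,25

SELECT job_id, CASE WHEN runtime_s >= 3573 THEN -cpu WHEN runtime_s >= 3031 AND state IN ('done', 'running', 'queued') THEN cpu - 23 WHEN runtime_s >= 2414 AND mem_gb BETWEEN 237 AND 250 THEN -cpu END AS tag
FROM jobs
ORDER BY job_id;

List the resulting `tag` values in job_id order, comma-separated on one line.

job_id=20: runtime_s >= 3573 → -40
job_id=21: (no match → NULL) → NULL
job_id=22: runtime_s >= 3573 → -53
job_id=23: runtime_s >= 3573 → -7
job_id=24: runtime_s >= 3573 → -60
job_id=25: runtime_s >= 3573 → -59
job_id=26: (no match → NULL) → NULL
job_id=27: runtime_s >= 3573 → -44
job_id=28: runtime_s >= 3573 → -35
job_id=29: runtime_s >= 3573 → -25

-40, NULL, -53, -7, -60, -59, NULL, -44, -35, -25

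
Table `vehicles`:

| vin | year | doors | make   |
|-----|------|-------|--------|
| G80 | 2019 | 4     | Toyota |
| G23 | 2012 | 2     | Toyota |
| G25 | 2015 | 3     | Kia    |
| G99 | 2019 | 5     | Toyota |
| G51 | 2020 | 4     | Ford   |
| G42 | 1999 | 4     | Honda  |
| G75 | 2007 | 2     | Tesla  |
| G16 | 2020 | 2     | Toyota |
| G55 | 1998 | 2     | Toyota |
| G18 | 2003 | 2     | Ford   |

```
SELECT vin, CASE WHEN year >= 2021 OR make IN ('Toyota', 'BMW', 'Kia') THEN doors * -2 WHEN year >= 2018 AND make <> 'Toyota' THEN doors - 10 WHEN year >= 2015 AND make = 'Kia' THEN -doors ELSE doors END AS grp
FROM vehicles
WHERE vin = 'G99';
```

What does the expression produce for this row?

vin = G99: year=2019, doors=5, make=Toyota.
year >= 2021 OR make IN ('Toyota', 'BMW', 'Kia') → true → -10

-10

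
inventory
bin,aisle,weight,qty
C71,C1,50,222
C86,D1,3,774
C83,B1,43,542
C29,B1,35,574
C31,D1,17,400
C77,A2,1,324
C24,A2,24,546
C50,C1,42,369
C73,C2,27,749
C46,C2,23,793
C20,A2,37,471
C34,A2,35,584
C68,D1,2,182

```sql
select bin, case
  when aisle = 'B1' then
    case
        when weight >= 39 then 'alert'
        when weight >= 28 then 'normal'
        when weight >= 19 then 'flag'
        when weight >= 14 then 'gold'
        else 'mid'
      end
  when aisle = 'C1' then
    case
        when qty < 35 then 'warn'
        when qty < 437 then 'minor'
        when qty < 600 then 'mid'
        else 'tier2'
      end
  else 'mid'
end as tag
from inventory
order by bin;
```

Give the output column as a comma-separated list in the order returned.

bin=C20: aisle='A2' → outer ELSE → mid
bin=C24: aisle='A2' → outer ELSE → mid
bin=C29: aisle='B1' → inner[weight >= 28] → normal
bin=C31: aisle='D1' → outer ELSE → mid
bin=C34: aisle='A2' → outer ELSE → mid
bin=C46: aisle='C2' → outer ELSE → mid
bin=C50: aisle='C1' → inner[qty < 437] → minor
bin=C68: aisle='D1' → outer ELSE → mid
bin=C71: aisle='C1' → inner[qty < 437] → minor
bin=C73: aisle='C2' → outer ELSE → mid
bin=C77: aisle='A2' → outer ELSE → mid
bin=C83: aisle='B1' → inner[weight >= 39] → alert
bin=C86: aisle='D1' → outer ELSE → mid

mid, mid, normal, mid, mid, mid, minor, mid, minor, mid, mid, alert, mid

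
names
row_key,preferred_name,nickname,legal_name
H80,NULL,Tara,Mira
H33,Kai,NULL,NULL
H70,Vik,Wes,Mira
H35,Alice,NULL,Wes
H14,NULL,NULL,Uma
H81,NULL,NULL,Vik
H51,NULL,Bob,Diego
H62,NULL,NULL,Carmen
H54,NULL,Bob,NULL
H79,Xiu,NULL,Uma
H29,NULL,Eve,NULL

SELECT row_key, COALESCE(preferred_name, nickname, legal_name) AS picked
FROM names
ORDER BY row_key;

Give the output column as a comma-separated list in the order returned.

row_key=H14: preferred_name=NULL, nickname=NULL, legal_name=Uma → Uma
row_key=H29: preferred_name=NULL, nickname=Eve → Eve
row_key=H33: preferred_name=Kai → Kai
row_key=H35: preferred_name=Alice → Alice
row_key=H51: preferred_name=NULL, nickname=Bob → Bob
row_key=H54: preferred_name=NULL, nickname=Bob → Bob
row_key=H62: preferred_name=NULL, nickname=NULL, legal_name=Carmen → Carmen
row_key=H70: preferred_name=Vik → Vik
row_key=H79: preferred_name=Xiu → Xiu
row_key=H80: preferred_name=NULL, nickname=Tara → Tara
row_key=H81: preferred_name=NULL, nickname=NULL, legal_name=Vik → Vik

Uma, Eve, Kai, Alice, Bob, Bob, Carmen, Vik, Xiu, Tara, Vik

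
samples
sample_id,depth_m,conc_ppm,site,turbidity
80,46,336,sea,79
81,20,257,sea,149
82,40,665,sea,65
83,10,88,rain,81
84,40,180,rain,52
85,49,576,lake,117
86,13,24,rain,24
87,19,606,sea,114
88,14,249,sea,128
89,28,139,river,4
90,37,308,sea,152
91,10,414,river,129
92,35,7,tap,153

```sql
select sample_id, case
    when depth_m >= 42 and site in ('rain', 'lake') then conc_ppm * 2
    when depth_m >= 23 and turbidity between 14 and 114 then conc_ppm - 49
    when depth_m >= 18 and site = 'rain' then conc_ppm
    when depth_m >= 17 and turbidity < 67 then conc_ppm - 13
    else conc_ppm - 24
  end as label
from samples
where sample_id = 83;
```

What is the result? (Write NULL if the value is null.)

64

sample_id = 83: depth_m=10, conc_ppm=88, site=rain, turbidity=81.
depth_m >= 42 and site in ('rain', 'lake') → false
depth_m >= 23 and turbidity between 14 and 114 → false
depth_m >= 18 and site = 'rain' → false
depth_m >= 17 and turbidity < 67 → false
No prior WHEN matched → ELSE → 64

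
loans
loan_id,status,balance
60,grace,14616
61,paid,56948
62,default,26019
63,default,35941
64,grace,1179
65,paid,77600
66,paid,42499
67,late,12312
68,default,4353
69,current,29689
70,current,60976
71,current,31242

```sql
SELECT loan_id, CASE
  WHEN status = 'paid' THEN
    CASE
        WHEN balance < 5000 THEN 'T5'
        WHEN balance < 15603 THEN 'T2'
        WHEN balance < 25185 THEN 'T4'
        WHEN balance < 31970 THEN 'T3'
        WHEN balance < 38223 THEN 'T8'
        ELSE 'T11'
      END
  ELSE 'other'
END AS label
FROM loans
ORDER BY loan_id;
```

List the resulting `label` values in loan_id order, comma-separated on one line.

other, T11, other, other, other, T11, T11, other, other, other, other, other

loan_id=60: status='grace' → outer ELSE → other
loan_id=61: status='paid' → inner[ELSE] → T11
loan_id=62: status='default' → outer ELSE → other
loan_id=63: status='default' → outer ELSE → other
loan_id=64: status='grace' → outer ELSE → other
loan_id=65: status='paid' → inner[ELSE] → T11
loan_id=66: status='paid' → inner[ELSE] → T11
loan_id=67: status='late' → outer ELSE → other
loan_id=68: status='default' → outer ELSE → other
loan_id=69: status='current' → outer ELSE → other
loan_id=70: status='current' → outer ELSE → other
loan_id=71: status='current' → outer ELSE → other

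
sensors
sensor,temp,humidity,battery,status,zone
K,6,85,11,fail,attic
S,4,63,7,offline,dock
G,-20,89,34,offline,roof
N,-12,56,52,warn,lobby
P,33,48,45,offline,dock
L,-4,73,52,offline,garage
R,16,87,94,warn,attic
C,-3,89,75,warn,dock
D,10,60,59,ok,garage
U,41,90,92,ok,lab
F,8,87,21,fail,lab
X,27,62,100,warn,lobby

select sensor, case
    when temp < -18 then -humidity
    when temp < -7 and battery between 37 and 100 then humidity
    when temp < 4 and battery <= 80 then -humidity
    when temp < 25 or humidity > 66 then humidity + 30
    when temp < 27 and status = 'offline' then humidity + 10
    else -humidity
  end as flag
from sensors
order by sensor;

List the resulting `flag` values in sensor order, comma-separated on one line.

sensor=C: temp < 4 and battery <= 80 → -89
sensor=D: temp < 25 or humidity > 66 → 90
sensor=F: temp < 25 or humidity > 66 → 117
sensor=G: temp < -18 → -89
sensor=K: temp < 25 or humidity > 66 → 115
sensor=L: temp < 4 and battery <= 80 → -73
sensor=N: temp < -7 and battery between 37 and 100 → 56
sensor=P: ELSE → -48
sensor=R: temp < 25 or humidity > 66 → 117
sensor=S: temp < 25 or humidity > 66 → 93
sensor=U: temp < 25 or humidity > 66 → 120
sensor=X: ELSE → -62

-89, 90, 117, -89, 115, -73, 56, -48, 117, 93, 120, -62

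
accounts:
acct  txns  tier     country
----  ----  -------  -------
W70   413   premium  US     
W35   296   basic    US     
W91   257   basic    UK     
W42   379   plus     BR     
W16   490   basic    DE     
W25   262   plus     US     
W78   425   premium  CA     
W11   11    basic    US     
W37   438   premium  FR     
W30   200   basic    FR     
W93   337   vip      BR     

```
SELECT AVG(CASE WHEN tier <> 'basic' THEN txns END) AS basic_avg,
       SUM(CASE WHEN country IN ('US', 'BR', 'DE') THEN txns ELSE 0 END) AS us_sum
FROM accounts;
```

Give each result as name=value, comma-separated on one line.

[basic_avg: tier <> 'basic']
acct=W70: ✓ → 413
acct=W35: ✗
acct=W91: ✗
acct=W42: ✓ → 379
acct=W16: ✗
acct=W25: ✓ → 262
acct=W78: ✓ → 425
acct=W11: ✗
acct=W37: ✓ → 438
acct=W30: ✗
acct=W93: ✓ → 337
basic_avg = (413 + 379 + 262 + 425 + 438 + 337) / 6 = 375.6666666667
—
[us_sum: country IN ('US', 'BR', 'DE')]
acct=W70: ✓ → 413
acct=W35: ✓ → 296
acct=W91: ✗
acct=W42: ✓ → 379
acct=W16: ✓ → 490
acct=W25: ✓ → 262
acct=W78: ✗
acct=W11: ✓ → 11
acct=W37: ✗
acct=W30: ✗
acct=W93: ✓ → 337
us_sum = 413 + 296 + 379 + 490 + 262 + 11 + 337 = 2188

basic_avg=375.6666666667, us_sum=2188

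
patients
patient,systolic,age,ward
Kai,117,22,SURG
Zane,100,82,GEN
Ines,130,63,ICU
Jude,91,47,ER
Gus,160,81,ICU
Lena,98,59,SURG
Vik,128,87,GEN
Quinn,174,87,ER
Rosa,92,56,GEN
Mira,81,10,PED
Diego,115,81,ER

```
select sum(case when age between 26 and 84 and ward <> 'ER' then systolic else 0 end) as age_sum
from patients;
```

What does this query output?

580

patient=Kai: ✗
patient=Zane: ✓ → 100
patient=Ines: ✓ → 130
patient=Jude: ✗
patient=Gus: ✓ → 160
patient=Lena: ✓ → 98
patient=Vik: ✗
patient=Quinn: ✗
patient=Rosa: ✓ → 92
patient=Mira: ✗
patient=Diego: ✗
age_sum = 100 + 130 + 160 + 98 + 92 = 580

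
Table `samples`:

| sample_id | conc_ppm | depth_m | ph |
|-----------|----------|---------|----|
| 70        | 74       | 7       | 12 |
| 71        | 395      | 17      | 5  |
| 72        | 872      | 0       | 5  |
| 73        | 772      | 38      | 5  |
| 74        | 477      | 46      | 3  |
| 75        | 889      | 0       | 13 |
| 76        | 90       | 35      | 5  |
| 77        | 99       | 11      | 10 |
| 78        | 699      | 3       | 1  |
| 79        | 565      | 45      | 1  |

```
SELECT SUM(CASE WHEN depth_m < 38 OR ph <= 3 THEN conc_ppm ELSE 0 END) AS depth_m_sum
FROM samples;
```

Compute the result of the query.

sample_id=70: ✓ → 74
sample_id=71: ✓ → 395
sample_id=72: ✓ → 872
sample_id=73: ✗
sample_id=74: ✓ → 477
sample_id=75: ✓ → 889
sample_id=76: ✓ → 90
sample_id=77: ✓ → 99
sample_id=78: ✓ → 699
sample_id=79: ✓ → 565
depth_m_sum = 74 + 395 + 872 + 477 + 889 + 90 + 99 + 699 + 565 = 4160

4160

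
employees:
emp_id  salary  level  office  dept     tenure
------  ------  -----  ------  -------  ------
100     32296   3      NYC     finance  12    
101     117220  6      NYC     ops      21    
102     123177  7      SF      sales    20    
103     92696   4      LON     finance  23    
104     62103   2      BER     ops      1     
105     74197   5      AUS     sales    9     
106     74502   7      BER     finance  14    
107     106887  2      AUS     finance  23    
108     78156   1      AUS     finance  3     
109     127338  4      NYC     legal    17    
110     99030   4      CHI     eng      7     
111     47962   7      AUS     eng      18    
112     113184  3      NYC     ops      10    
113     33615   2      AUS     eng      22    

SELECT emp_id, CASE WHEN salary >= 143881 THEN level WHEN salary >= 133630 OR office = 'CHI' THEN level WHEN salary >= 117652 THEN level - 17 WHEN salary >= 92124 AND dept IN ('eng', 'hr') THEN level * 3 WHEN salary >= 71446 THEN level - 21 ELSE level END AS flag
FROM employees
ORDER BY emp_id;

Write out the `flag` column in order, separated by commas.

3, -15, -10, -17, 2, -16, -14, -19, -20, -13, 4, 7, -18, 2

emp_id=100: ELSE → 3
emp_id=101: salary >= 71446 → -15
emp_id=102: salary >= 117652 → -10
emp_id=103: salary >= 71446 → -17
emp_id=104: ELSE → 2
emp_id=105: salary >= 71446 → -16
emp_id=106: salary >= 71446 → -14
emp_id=107: salary >= 71446 → -19
emp_id=108: salary >= 71446 → -20
emp_id=109: salary >= 117652 → -13
emp_id=110: salary >= 133630 OR office = 'CHI' → 4
emp_id=111: ELSE → 7
emp_id=112: salary >= 71446 → -18
emp_id=113: ELSE → 2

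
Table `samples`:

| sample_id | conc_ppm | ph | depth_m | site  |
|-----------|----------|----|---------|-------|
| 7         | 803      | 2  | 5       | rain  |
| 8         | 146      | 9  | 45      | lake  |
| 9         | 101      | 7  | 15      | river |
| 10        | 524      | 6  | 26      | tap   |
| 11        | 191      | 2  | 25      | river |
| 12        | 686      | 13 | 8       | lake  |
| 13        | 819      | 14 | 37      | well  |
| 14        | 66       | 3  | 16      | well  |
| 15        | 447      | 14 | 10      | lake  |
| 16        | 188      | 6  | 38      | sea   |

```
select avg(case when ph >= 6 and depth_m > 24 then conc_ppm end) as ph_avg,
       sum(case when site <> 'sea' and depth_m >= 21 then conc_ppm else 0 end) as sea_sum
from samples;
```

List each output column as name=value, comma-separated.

[ph_avg: ph >= 6 and depth_m > 24]
sample_id=7: ✗
sample_id=8: ✓ → 146
sample_id=9: ✗
sample_id=10: ✓ → 524
sample_id=11: ✗
sample_id=12: ✗
sample_id=13: ✓ → 819
sample_id=14: ✗
sample_id=15: ✗
sample_id=16: ✓ → 188
ph_avg = (146 + 524 + 819 + 188) / 4 = 419.25
—
[sea_sum: site <> 'sea' and depth_m >= 21]
sample_id=7: ✗
sample_id=8: ✓ → 146
sample_id=9: ✗
sample_id=10: ✓ → 524
sample_id=11: ✓ → 191
sample_id=12: ✗
sample_id=13: ✓ → 819
sample_id=14: ✗
sample_id=15: ✗
sample_id=16: ✗
sea_sum = 146 + 524 + 191 + 819 = 1680

ph_avg=419.25, sea_sum=1680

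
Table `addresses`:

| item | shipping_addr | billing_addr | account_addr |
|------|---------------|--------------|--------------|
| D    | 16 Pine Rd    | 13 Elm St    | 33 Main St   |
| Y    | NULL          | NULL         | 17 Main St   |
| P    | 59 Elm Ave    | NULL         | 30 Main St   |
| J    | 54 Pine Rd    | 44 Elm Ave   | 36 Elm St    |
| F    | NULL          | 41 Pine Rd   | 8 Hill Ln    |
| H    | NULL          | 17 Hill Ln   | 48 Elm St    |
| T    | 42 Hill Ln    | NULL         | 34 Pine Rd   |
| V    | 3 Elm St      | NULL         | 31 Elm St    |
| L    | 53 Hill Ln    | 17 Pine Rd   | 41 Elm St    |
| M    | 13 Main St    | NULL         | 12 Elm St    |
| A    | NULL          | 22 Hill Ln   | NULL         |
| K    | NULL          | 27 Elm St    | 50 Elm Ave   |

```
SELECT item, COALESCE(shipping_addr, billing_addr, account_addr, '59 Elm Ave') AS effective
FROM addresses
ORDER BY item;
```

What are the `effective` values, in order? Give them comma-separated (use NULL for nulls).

item=A: shipping_addr=NULL, billing_addr=22 Hill Ln → 22 Hill Ln
item=D: shipping_addr=16 Pine Rd → 16 Pine Rd
item=F: shipping_addr=NULL, billing_addr=41 Pine Rd → 41 Pine Rd
item=H: shipping_addr=NULL, billing_addr=17 Hill Ln → 17 Hill Ln
item=J: shipping_addr=54 Pine Rd → 54 Pine Rd
item=K: shipping_addr=NULL, billing_addr=27 Elm St → 27 Elm St
item=L: shipping_addr=53 Hill Ln → 53 Hill Ln
item=M: shipping_addr=13 Main St → 13 Main St
item=P: shipping_addr=59 Elm Ave → 59 Elm Ave
item=T: shipping_addr=42 Hill Ln → 42 Hill Ln
item=V: shipping_addr=3 Elm St → 3 Elm St
item=Y: shipping_addr=NULL, billing_addr=NULL, account_addr=17 Main St → 17 Main St

22 Hill Ln, 16 Pine Rd, 41 Pine Rd, 17 Hill Ln, 54 Pine Rd, 27 Elm St, 53 Hill Ln, 13 Main St, 59 Elm Ave, 42 Hill Ln, 3 Elm St, 17 Main St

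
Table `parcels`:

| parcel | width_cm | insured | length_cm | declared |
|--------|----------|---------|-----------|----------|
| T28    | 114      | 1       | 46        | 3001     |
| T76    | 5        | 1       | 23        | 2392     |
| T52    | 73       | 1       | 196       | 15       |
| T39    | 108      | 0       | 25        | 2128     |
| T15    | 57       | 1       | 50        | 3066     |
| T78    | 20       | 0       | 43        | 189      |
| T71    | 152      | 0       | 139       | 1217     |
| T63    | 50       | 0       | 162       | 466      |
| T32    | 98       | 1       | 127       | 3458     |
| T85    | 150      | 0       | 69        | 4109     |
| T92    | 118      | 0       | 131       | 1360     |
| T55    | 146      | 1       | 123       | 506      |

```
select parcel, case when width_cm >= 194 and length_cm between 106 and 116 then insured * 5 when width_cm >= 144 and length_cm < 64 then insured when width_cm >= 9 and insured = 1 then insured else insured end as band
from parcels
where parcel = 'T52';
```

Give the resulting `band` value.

1

parcel = T52: width_cm=73, insured=1, length_cm=196, declared=15.
width_cm >= 194 and length_cm between 106 and 116 → false
width_cm >= 144 and length_cm < 64 → false
width_cm >= 9 and insured = 1 → true → 1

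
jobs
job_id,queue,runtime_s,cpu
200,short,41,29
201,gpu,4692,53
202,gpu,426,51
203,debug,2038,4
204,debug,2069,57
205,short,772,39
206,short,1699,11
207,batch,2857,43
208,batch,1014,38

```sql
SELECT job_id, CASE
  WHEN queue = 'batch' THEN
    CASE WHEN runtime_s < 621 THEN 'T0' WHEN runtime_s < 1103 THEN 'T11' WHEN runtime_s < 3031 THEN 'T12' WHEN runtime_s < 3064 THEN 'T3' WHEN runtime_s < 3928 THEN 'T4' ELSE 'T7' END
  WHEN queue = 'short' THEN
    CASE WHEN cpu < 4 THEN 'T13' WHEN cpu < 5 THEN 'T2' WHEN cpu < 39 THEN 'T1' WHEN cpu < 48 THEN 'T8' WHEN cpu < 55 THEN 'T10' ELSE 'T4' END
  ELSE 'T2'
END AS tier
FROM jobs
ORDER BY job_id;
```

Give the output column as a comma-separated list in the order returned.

job_id=200: queue='short' → inner[cpu < 39] → T1
job_id=201: queue='gpu' → outer ELSE → T2
job_id=202: queue='gpu' → outer ELSE → T2
job_id=203: queue='debug' → outer ELSE → T2
job_id=204: queue='debug' → outer ELSE → T2
job_id=205: queue='short' → inner[cpu < 48] → T8
job_id=206: queue='short' → inner[cpu < 39] → T1
job_id=207: queue='batch' → inner[runtime_s < 3031] → T12
job_id=208: queue='batch' → inner[runtime_s < 1103] → T11

T1, T2, T2, T2, T2, T8, T1, T12, T11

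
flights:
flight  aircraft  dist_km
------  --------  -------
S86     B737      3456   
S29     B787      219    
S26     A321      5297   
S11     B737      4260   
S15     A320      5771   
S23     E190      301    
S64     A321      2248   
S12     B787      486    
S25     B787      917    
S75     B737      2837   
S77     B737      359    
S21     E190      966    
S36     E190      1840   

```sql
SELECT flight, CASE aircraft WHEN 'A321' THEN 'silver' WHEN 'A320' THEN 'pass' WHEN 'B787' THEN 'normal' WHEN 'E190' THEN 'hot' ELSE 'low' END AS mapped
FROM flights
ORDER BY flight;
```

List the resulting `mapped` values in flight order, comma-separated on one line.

flight=S11: ELSE → low
flight=S12: aircraft='B787' → normal
flight=S15: aircraft='A320' → pass
flight=S21: aircraft='E190' → hot
flight=S23: aircraft='E190' → hot
flight=S25: aircraft='B787' → normal
flight=S26: aircraft='A321' → silver
flight=S29: aircraft='B787' → normal
flight=S36: aircraft='E190' → hot
flight=S64: aircraft='A321' → silver
flight=S75: ELSE → low
flight=S77: ELSE → low
flight=S86: ELSE → low

low, normal, pass, hot, hot, normal, silver, normal, hot, silver, low, low, low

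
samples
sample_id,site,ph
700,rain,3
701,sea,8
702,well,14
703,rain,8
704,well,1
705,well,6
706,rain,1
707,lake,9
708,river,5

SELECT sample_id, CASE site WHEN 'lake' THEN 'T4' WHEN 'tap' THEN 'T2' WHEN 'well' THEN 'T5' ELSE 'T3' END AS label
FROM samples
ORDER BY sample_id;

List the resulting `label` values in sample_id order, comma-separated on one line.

T3, T3, T5, T3, T5, T5, T3, T4, T3

sample_id=700: ELSE → T3
sample_id=701: ELSE → T3
sample_id=702: site='well' → T5
sample_id=703: ELSE → T3
sample_id=704: site='well' → T5
sample_id=705: site='well' → T5
sample_id=706: ELSE → T3
sample_id=707: site='lake' → T4
sample_id=708: ELSE → T3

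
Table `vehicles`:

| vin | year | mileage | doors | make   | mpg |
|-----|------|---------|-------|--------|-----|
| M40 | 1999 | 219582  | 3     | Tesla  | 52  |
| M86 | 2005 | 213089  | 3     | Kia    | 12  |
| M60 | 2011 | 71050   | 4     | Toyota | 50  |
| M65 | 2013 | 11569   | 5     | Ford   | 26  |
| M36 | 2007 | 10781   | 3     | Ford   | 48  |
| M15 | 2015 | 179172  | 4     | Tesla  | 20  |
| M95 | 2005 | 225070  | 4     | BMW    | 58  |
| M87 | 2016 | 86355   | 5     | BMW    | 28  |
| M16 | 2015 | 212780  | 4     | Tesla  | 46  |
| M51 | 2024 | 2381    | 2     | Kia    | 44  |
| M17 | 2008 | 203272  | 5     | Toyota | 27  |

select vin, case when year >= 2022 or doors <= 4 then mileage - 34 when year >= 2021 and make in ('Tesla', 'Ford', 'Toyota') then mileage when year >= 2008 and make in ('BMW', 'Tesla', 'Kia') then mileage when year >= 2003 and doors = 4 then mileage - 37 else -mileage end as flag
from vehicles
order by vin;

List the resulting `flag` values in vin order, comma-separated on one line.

179138, 212746, -203272, 10747, 219548, 2347, 71016, -11569, 213055, 86355, 225036

vin=M15: year >= 2022 or doors <= 4 → 179138
vin=M16: year >= 2022 or doors <= 4 → 212746
vin=M17: ELSE → -203272
vin=M36: year >= 2022 or doors <= 4 → 10747
vin=M40: year >= 2022 or doors <= 4 → 219548
vin=M51: year >= 2022 or doors <= 4 → 2347
vin=M60: year >= 2022 or doors <= 4 → 71016
vin=M65: ELSE → -11569
vin=M86: year >= 2022 or doors <= 4 → 213055
vin=M87: year >= 2008 and make in ('BMW', 'Tesla', 'Kia') → 86355
vin=M95: year >= 2022 or doors <= 4 → 225036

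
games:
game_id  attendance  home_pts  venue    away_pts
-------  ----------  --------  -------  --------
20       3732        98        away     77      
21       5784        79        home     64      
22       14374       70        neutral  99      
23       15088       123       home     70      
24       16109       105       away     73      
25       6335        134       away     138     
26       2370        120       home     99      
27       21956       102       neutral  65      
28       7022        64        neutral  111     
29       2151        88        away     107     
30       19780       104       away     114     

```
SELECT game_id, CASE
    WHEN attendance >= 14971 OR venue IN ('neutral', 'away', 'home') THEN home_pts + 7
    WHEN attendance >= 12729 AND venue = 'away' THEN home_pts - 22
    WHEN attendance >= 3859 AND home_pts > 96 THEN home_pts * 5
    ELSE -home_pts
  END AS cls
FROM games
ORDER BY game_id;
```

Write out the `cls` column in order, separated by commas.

game_id=20: attendance >= 14971 OR venue IN ('neutral', 'away', 'home') → 105
game_id=21: attendance >= 14971 OR venue IN ('neutral', 'away', 'home') → 86
game_id=22: attendance >= 14971 OR venue IN ('neutral', 'away', 'home') → 77
game_id=23: attendance >= 14971 OR venue IN ('neutral', 'away', 'home') → 130
game_id=24: attendance >= 14971 OR venue IN ('neutral', 'away', 'home') → 112
game_id=25: attendance >= 14971 OR venue IN ('neutral', 'away', 'home') → 141
game_id=26: attendance >= 14971 OR venue IN ('neutral', 'away', 'home') → 127
game_id=27: attendance >= 14971 OR venue IN ('neutral', 'away', 'home') → 109
game_id=28: attendance >= 14971 OR venue IN ('neutral', 'away', 'home') → 71
game_id=29: attendance >= 14971 OR venue IN ('neutral', 'away', 'home') → 95
game_id=30: attendance >= 14971 OR venue IN ('neutral', 'away', 'home') → 111

105, 86, 77, 130, 112, 141, 127, 109, 71, 95, 111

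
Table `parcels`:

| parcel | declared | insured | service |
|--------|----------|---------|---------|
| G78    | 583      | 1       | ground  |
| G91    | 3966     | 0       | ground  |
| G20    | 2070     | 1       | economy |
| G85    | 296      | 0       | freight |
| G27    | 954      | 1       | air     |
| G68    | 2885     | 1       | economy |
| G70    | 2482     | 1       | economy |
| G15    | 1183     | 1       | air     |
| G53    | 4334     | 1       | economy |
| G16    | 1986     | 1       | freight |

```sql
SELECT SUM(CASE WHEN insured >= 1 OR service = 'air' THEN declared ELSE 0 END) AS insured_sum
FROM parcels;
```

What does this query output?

parcel=G78: ✓ → 583
parcel=G91: ✗
parcel=G20: ✓ → 2070
parcel=G85: ✗
parcel=G27: ✓ → 954
parcel=G68: ✓ → 2885
parcel=G70: ✓ → 2482
parcel=G15: ✓ → 1183
parcel=G53: ✓ → 4334
parcel=G16: ✓ → 1986
insured_sum = 583 + 2070 + 954 + 2885 + 2482 + 1183 + 4334 + 1986 = 16477

16477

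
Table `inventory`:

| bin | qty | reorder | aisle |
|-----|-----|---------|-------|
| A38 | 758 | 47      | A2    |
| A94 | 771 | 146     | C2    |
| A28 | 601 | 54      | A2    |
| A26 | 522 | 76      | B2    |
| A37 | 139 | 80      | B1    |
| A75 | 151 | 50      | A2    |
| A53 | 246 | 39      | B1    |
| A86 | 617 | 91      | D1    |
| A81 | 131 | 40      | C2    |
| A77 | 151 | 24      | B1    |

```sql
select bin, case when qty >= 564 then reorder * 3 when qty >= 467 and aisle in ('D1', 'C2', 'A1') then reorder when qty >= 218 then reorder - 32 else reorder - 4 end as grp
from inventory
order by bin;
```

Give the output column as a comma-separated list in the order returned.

44, 162, 76, 141, 7, 46, 20, 36, 273, 438

bin=A26: qty >= 218 → 44
bin=A28: qty >= 564 → 162
bin=A37: ELSE → 76
bin=A38: qty >= 564 → 141
bin=A53: qty >= 218 → 7
bin=A75: ELSE → 46
bin=A77: ELSE → 20
bin=A81: ELSE → 36
bin=A86: qty >= 564 → 273
bin=A94: qty >= 564 → 438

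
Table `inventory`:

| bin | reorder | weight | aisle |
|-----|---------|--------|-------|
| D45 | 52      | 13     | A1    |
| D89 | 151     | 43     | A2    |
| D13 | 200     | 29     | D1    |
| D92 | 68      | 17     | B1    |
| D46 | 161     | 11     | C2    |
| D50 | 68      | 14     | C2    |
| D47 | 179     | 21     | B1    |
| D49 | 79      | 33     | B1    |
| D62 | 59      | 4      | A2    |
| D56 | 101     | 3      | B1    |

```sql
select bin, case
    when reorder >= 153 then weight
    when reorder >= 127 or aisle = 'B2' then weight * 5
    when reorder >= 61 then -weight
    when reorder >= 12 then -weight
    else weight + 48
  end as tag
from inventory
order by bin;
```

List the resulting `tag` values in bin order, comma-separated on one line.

bin=D13: reorder >= 153 → 29
bin=D45: reorder >= 12 → -13
bin=D46: reorder >= 153 → 11
bin=D47: reorder >= 153 → 21
bin=D49: reorder >= 61 → -33
bin=D50: reorder >= 61 → -14
bin=D56: reorder >= 61 → -3
bin=D62: reorder >= 12 → -4
bin=D89: reorder >= 127 or aisle = 'B2' → 215
bin=D92: reorder >= 61 → -17

29, -13, 11, 21, -33, -14, -3, -4, 215, -17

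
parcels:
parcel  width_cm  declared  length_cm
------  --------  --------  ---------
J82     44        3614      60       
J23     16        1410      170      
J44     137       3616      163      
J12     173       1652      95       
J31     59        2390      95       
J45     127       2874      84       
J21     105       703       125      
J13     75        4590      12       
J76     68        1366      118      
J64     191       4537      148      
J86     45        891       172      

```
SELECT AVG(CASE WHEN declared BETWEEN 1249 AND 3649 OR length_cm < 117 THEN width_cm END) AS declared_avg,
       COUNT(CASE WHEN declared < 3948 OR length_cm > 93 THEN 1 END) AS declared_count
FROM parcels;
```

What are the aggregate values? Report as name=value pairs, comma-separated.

[declared_avg: declared BETWEEN 1249 AND 3649 OR length_cm < 117]
parcel=J82: ✓ → 44
parcel=J23: ✓ → 16
parcel=J44: ✓ → 137
parcel=J12: ✓ → 173
parcel=J31: ✓ → 59
parcel=J45: ✓ → 127
parcel=J21: ✗
parcel=J13: ✓ → 75
parcel=J76: ✓ → 68
parcel=J64: ✗
parcel=J86: ✗
declared_avg = (44 + 16 + 137 + 173 + 59 + 127 + 75 + 68) / 8 = 87.375
—
[declared_count: declared < 3948 OR length_cm > 93]
parcel=J82: ✓ → 1
parcel=J23: ✓ → 1
parcel=J44: ✓ → 1
parcel=J12: ✓ → 1
parcel=J31: ✓ → 1
parcel=J45: ✓ → 1
parcel=J21: ✓ → 1
parcel=J13: ✗
parcel=J76: ✓ → 1
parcel=J64: ✓ → 1
parcel=J86: ✓ → 1
declared_count = COUNT(1, 1, 1, 1, 1, 1, 1, 1, 1, 1) = 10

declared_avg=87.375, declared_count=10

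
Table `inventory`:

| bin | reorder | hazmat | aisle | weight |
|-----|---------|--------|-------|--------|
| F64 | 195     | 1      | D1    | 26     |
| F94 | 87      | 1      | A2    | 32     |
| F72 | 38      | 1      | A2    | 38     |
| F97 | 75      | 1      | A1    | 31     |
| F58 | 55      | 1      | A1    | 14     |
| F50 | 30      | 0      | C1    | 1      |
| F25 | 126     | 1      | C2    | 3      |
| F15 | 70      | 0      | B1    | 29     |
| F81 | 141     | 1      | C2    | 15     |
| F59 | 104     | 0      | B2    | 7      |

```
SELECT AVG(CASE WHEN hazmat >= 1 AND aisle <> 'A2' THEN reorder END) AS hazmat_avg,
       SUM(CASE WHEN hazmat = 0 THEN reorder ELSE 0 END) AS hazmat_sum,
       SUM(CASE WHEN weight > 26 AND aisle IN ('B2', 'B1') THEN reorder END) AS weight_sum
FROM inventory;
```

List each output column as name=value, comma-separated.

hazmat_avg=118.4, hazmat_sum=204, weight_sum=70

[hazmat_avg: hazmat >= 1 AND aisle <> 'A2']
bin=F64: ✓ → 195
bin=F94: ✗
bin=F72: ✗
bin=F97: ✓ → 75
bin=F58: ✓ → 55
bin=F50: ✗
bin=F25: ✓ → 126
bin=F15: ✗
bin=F81: ✓ → 141
bin=F59: ✗
hazmat_avg = (195 + 75 + 55 + 126 + 141) / 5 = 118.4
—
[hazmat_sum: hazmat = 0]
bin=F64: ✗
bin=F94: ✗
bin=F72: ✗
bin=F97: ✗
bin=F58: ✗
bin=F50: ✓ → 30
bin=F25: ✗
bin=F15: ✓ → 70
bin=F81: ✗
bin=F59: ✓ → 104
hazmat_sum = 30 + 70 + 104 = 204
—
[weight_sum: weight > 26 AND aisle IN ('B2', 'B1')]
bin=F64: ✗
bin=F94: ✗
bin=F72: ✗
bin=F97: ✗
bin=F58: ✗
bin=F50: ✗
bin=F25: ✗
bin=F15: ✓ → 70
bin=F81: ✗
bin=F59: ✗
weight_sum = 70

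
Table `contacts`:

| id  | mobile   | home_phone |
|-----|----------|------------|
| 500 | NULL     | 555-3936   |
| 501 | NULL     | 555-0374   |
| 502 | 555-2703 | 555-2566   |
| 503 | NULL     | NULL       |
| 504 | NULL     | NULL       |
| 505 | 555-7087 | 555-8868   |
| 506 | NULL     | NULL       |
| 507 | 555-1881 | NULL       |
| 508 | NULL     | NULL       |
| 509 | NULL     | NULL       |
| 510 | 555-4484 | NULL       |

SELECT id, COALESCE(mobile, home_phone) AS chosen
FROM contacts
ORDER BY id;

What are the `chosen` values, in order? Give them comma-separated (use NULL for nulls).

555-3936, 555-0374, 555-2703, NULL, NULL, 555-7087, NULL, 555-1881, NULL, NULL, 555-4484

id=500: mobile=NULL, home_phone=555-3936 → 555-3936
id=501: mobile=NULL, home_phone=555-0374 → 555-0374
id=502: mobile=555-2703 → 555-2703
id=503: mobile=NULL, home_phone=NULL (all NULL) → NULL
id=504: mobile=NULL, home_phone=NULL (all NULL) → NULL
id=505: mobile=555-7087 → 555-7087
id=506: mobile=NULL, home_phone=NULL (all NULL) → NULL
id=507: mobile=555-1881 → 555-1881
id=508: mobile=NULL, home_phone=NULL (all NULL) → NULL
id=509: mobile=NULL, home_phone=NULL (all NULL) → NULL
id=510: mobile=555-4484 → 555-4484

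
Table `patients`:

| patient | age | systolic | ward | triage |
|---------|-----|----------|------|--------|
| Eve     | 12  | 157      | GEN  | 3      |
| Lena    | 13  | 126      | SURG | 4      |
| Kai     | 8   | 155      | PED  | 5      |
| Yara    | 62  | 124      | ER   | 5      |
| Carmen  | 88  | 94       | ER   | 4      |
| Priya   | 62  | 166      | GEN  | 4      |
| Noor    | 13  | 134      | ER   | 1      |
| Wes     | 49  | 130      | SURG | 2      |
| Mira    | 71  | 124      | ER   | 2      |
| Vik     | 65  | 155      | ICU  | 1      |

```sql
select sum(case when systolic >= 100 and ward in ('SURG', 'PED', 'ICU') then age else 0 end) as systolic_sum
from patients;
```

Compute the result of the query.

patient=Eve: ✗
patient=Lena: ✓ → 13
patient=Kai: ✓ → 8
patient=Yara: ✗
patient=Carmen: ✗
patient=Priya: ✗
patient=Noor: ✗
patient=Wes: ✓ → 49
patient=Mira: ✗
patient=Vik: ✓ → 65
systolic_sum = 13 + 8 + 49 + 65 = 135

135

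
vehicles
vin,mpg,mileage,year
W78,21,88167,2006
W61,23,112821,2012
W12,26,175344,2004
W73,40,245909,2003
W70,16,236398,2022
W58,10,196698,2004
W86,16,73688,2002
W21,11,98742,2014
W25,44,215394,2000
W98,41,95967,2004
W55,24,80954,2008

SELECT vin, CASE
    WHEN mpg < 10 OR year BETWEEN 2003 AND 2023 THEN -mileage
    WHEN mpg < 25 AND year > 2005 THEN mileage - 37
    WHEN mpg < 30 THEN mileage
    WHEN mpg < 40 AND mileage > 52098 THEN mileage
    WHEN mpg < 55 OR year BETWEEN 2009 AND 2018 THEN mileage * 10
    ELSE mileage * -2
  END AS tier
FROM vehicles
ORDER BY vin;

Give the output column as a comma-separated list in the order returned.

-175344, -98742, 2153940, -80954, -196698, -112821, -236398, -245909, -88167, 73688, -95967

vin=W12: mpg < 10 OR year BETWEEN 2003 AND 2023 → -175344
vin=W21: mpg < 10 OR year BETWEEN 2003 AND 2023 → -98742
vin=W25: mpg < 55 OR year BETWEEN 2009 AND 2018 → 2153940
vin=W55: mpg < 10 OR year BETWEEN 2003 AND 2023 → -80954
vin=W58: mpg < 10 OR year BETWEEN 2003 AND 2023 → -196698
vin=W61: mpg < 10 OR year BETWEEN 2003 AND 2023 → -112821
vin=W70: mpg < 10 OR year BETWEEN 2003 AND 2023 → -236398
vin=W73: mpg < 10 OR year BETWEEN 2003 AND 2023 → -245909
vin=W78: mpg < 10 OR year BETWEEN 2003 AND 2023 → -88167
vin=W86: mpg < 30 → 73688
vin=W98: mpg < 10 OR year BETWEEN 2003 AND 2023 → -95967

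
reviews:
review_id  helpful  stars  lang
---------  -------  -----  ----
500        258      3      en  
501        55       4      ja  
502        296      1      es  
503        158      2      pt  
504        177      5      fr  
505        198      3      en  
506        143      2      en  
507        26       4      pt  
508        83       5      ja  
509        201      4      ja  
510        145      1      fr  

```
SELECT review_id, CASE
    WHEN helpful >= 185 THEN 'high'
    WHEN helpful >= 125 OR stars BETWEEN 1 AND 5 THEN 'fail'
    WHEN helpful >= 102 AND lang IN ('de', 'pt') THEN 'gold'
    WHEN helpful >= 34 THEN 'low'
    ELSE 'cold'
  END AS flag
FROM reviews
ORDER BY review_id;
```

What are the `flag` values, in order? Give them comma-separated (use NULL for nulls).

high, fail, high, fail, fail, high, fail, fail, fail, high, fail

review_id=500: helpful >= 185 → high
review_id=501: helpful >= 125 OR stars BETWEEN 1 AND 5 → fail
review_id=502: helpful >= 185 → high
review_id=503: helpful >= 125 OR stars BETWEEN 1 AND 5 → fail
review_id=504: helpful >= 125 OR stars BETWEEN 1 AND 5 → fail
review_id=505: helpful >= 185 → high
review_id=506: helpful >= 125 OR stars BETWEEN 1 AND 5 → fail
review_id=507: helpful >= 125 OR stars BETWEEN 1 AND 5 → fail
review_id=508: helpful >= 125 OR stars BETWEEN 1 AND 5 → fail
review_id=509: helpful >= 185 → high
review_id=510: helpful >= 125 OR stars BETWEEN 1 AND 5 → fail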